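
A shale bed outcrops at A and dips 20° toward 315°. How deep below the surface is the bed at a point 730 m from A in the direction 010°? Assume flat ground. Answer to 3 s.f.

152 m

The hole lies 55° from the dip direction, so the down-dip offset is 730 × cos 55° = 418.71 m.
Depth = down-dip offset × tan(dip) = 418.71 × tan 20° = 418.71 × 0.3640
Depth = 152.40 m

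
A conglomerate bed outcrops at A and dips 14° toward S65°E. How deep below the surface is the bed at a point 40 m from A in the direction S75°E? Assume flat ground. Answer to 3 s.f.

The hole lies 10° from the dip direction, so the down-dip offset is 40 × cos 10° = 39.39 m.
Depth = down-dip offset × tan(dip) = 39.39 × tan 14° = 39.39 × 0.2493
Depth = 9.82 m

9.82 m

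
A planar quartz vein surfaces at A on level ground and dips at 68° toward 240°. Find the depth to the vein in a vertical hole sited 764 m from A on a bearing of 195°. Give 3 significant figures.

The hole lies 45° from the dip direction, so the down-dip offset is 764 × cos 45° = 540.23 m.
Depth = down-dip offset × tan(dip) = 540.23 × tan 68° = 540.23 × 2.4751
Depth = 1337.12 m

1340 m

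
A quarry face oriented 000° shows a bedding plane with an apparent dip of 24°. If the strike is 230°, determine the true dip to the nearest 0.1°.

The section is 50° from the strike.
tan δ = tan α / sin β = tan 24° / sin 50° = 0.4452 / 0.7660 = 0.5812
δ = arctan(0.5812) = 30.17°

30.2°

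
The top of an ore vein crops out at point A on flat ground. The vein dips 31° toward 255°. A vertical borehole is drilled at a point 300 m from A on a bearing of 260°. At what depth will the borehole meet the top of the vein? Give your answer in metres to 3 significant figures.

180 m

The hole lies 5° from the dip direction, so the down-dip offset is 300 × cos 5° = 298.86 m.
Depth = down-dip offset × tan(dip) = 298.86 × tan 31° = 298.86 × 0.6009
Depth = 179.57 m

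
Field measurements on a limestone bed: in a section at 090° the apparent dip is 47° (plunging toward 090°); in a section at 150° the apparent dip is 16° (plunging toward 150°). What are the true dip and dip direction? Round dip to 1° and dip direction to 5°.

true dip 48°, dip direction 075°

Each apparent-dip line lies in the plane. As unit vectors (x east, y north, z up), v₁ plunges 47°→090° and v₂ plunges 16°→150°.
The plane normal is n = v₁ × v₂ ∝ (0.609, 0.164, 0.568).
True dip = arccos(n_z / |n|) = arccos(0.6692) = 48.0°.
Dip direction = atan2(0.609, 0.164) = 75° (azimuth of n's horizontal projection).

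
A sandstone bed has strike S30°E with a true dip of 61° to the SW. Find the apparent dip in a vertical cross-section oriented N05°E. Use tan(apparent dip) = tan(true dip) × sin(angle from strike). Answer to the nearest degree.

46°

The strike is S30°E and the section trends N05°E; the acute angle between them is β = 35°.
tan(apparent dip) = tan 61° · sin 35° = 1.0348
α = arctan(1.0348) = 45.98°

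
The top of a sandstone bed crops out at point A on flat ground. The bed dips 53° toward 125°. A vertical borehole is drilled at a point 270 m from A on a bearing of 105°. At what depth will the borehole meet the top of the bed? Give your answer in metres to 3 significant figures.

337 m

The hole lies 20° from the dip direction, so the down-dip offset is 270 × cos 20° = 253.72 m.
Depth = down-dip offset × tan(dip) = 253.72 × tan 53° = 253.72 × 1.3270
Depth = 336.69 m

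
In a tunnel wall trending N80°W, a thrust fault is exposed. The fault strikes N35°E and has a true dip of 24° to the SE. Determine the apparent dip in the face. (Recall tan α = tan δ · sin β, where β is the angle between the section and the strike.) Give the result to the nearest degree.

The strike is N35°E and the section trends N80°W; the acute angle between them is β = 65°.
tan(apparent dip) = tan 24° · sin 65° = 0.4035
apparent dip = arctan 0.4035 = 21.97°

22°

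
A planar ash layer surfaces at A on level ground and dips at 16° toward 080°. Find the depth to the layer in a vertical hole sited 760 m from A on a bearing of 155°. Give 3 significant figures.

56.4 m

The hole lies 75° from the dip direction, so the down-dip offset is 760 × cos 75° = 196.70 m.
Depth = down-dip offset × tan(dip) = 196.70 × tan 16° = 196.70 × 0.2867
Depth = 56.40 m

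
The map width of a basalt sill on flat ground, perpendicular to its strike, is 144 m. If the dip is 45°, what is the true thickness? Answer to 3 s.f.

102 m

True thickness t = w · sin(dip) = 144 × sin 45°
t = 144 × 0.7071 = 101.823 m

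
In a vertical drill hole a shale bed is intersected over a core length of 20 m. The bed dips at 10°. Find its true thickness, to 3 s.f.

True thickness t = h · cos(dip) = 20 × cos 10°
t = 20 × 0.9848 = 19.696 m

19.7 m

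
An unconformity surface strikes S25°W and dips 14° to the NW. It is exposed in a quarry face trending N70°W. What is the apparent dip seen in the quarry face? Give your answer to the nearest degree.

The strike is S25°W and the section trends N70°W; the acute angle between them is β = 85°.
tan(apparent dip) = tan 14° · sin 85° = 0.2484
α = arctan(0.2484) = 13.95°

14°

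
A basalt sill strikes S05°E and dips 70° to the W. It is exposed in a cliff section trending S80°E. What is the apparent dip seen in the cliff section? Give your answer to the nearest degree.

Angle between strike (S05°E) and section (S80°E): β = 75°.
tan(apparent dip) = tan 70° · sin 75° = 2.6539
apparent dip = arctan 2.6539 = 69.35°

69°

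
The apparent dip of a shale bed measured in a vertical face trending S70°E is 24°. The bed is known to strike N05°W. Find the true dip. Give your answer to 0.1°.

26.2°

β = acute angle between strike N05°W and section S70°E = 65°.
tan δ = tan α / sin β = tan 24° / sin 65° = 0.4452 / 0.9063 = 0.4913
δ = arctan(0.4913) = 26.16°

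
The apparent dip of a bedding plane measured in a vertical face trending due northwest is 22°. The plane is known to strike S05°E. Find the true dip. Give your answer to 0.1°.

32.2°

The section is 40° from the strike.
tan(true dip) = tan 22° / sin 40° = 0.6286
true dip = arctan 0.6286 = 32.15°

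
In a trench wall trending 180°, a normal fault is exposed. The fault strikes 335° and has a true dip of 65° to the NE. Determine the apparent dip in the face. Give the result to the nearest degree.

The strike is 335° and the section trends 180°; the acute angle between them is β = 25°.
tan α = tan 65° × sin 25° = 2.1445 × 0.4226 = 0.9063
apparent dip = arctan 0.9063 = 42.19°

42°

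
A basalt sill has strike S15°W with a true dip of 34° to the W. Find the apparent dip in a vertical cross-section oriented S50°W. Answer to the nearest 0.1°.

21.2°

Angle between strike (S15°W) and section (S50°W): β = 35°.
tan(apparent dip) = tan 34° · sin 35° = 0.3869
α = arctan(0.3869) = 21.15°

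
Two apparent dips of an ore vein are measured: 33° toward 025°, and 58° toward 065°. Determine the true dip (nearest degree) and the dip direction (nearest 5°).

true dip 61°, dip direction 095°

Each apparent-dip line lies in the plane. As unit vectors (x east, y north, z up), v₁ plunges 33°→025° and v₂ plunges 58°→065°.
Cross product v₁ × v₂ gives the pole to the plane: n ∝ (0.523, -0.039, 0.286).
Dip δ = arctan(|n_h|/n_z) = arctan(0.524/0.286) = 61.4°.
Dip direction = atan2(0.523, -0.039) = 94° (azimuth of n's horizontal projection).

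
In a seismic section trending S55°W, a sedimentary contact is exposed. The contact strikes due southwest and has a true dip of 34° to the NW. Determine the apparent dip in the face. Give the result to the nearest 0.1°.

6.7°

The section lies 10° from the strike.
tan(apparent dip) = tan 34° · sin 10° = 0.1171
apparent dip = arctan 0.1171 = 6.68°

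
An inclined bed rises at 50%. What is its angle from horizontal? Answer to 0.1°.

26.6°

tan θ = 50/100 = 0.5000
θ = arctan(0.5000) = 26.57°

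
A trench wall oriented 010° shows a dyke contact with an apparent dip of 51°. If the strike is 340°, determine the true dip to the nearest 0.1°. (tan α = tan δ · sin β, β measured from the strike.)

68.0°

β = acute angle between strike 340° and section 010° = 30°.
tan(true dip) = tan 51° / sin 30° = 2.4698
true dip = arctan 2.4698 = 67.96°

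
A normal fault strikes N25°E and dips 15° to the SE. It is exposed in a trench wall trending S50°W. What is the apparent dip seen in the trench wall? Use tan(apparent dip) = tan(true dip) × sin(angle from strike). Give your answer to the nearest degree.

6°

Angle between strike (N25°E) and section (S50°W): β = 25°.
tan α = tan 15° × sin 25° = 0.2679 × 0.4226 = 0.1132
α = arctan(0.1132) = 6.46°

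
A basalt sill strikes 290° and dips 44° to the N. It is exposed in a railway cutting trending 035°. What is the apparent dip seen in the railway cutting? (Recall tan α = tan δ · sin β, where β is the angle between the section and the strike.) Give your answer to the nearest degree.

Angle between strike (290°) and section (035°): β = 75°.
tan(apparent dip) = tan 44° · sin 75° = 0.9328
α = arctan(0.9328) = 43.01°

43°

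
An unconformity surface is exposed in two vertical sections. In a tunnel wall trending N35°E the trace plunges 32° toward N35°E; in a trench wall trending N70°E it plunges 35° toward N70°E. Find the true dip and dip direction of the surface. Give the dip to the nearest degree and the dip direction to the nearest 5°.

Each apparent-dip line lies in the plane. As unit vectors (x east, y north, z up), v₁ plunges 32°→N35°E and v₂ plunges 35°→N70°E.
n = v₁ × v₂ = (0.250, 0.129, 0.398) (taken with n_z > 0).
tan δ = √(n_x²+n_y²)/n_z = 0.281/0.398, so δ = 35.2°.
Dip direction = azimuth of (n_x, n_y) = atan2(0.250, 0.129) = 63°.

true dip 35°, dip direction 065°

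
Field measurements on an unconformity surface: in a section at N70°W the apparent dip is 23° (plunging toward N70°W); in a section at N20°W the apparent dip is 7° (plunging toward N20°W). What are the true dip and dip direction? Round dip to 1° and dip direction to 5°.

The two traces are lines in the plane: v₁ = (sin 290°·cos 23°, cos 290°·cos 23°, −sin 23°), v₂ = (sin 340°·cos 7°, cos 340°·cos 7°, −sin 7°).
The plane normal is n = v₁ × v₂ ∝ (-0.326, -0.027, 0.700).
tan δ = √(n_x²+n_y²)/n_z = 0.327/0.700, so δ = 25.1°.
Dip direction = atan2(-0.326, -0.027) = 265° (azimuth of n's horizontal projection).

true dip 25°, dip direction 265°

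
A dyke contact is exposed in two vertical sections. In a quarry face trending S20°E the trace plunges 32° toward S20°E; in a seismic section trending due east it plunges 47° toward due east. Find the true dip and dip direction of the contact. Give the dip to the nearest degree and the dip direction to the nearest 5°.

The two traces are lines in the plane: v₁ = (sin 160°·cos 32°, cos 160°·cos 32°, −sin 32°), v₂ = (sin 90°·cos 47°, cos 90°·cos 47°, −sin 47°).
Cross product v₁ × v₂ gives the pole to the plane: n ∝ (0.583, -0.149, 0.543).
Dip δ = arctan(|n_h|/n_z) = arctan(0.602/0.543) = 47.9°.
Dip direction = azimuth of (n_x, n_y) = atan2(0.583, -0.149) = 104°.

true dip 48°, dip direction 105°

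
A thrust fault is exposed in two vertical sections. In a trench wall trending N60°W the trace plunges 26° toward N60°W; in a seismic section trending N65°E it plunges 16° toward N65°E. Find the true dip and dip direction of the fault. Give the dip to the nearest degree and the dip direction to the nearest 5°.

true dip 40°, dip direction 355°

The two traces are lines in the plane: v₁ = (sin 300°·cos 26°, cos 300°·cos 26°, −sin 26°), v₂ = (sin 65°·cos 16°, cos 65°·cos 16°, −sin 16°).
The plane normal is n = v₁ × v₂ ∝ (-0.054, 0.596, 0.708).
Dip δ = arctan(|n_h|/n_z) = arctan(0.599/0.708) = 40.2°.
Dip direction = azimuth of (n_x, n_y) = atan2(-0.054, 0.596) = 355°.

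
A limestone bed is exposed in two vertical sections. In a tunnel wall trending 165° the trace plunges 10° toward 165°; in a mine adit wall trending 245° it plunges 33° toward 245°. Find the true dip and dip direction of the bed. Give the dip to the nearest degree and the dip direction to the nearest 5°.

Each apparent-dip line lies in the plane. As unit vectors (x east, y north, z up), v₁ plunges 10°→165° and v₂ plunges 33°→245°.
n = v₁ × v₂ = (-0.457, -0.271, 0.813) (taken with n_z > 0).
True dip = arccos(n_z / |n|) = arccos(0.8374) = 33.1°.
Dip direction = azimuth of (n_x, n_y) = atan2(-0.457, -0.271) = 239°.

true dip 33°, dip direction 240°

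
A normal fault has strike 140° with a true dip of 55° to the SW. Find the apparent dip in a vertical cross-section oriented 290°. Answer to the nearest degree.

36°

Angle between strike (140°) and section (290°): β = 30°.
tan α = tan 55° × sin 30° = 1.4281 × 0.5000 = 0.7141
apparent dip = arctan 0.7141 = 35.53°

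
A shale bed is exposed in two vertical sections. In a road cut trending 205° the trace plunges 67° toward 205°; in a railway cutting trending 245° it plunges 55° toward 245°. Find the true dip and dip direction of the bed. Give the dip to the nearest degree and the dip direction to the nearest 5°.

true dip 68°, dip direction 190°

The two traces are lines in the plane: v₁ = (sin 205°·cos 67°, cos 205°·cos 67°, −sin 67°), v₂ = (sin 245°·cos 55°, cos 245°·cos 55°, −sin 55°).
n = v₁ × v₂ = (-0.067, -0.343, 0.144) (taken with n_z > 0).
tan δ = √(n_x²+n_y²)/n_z = 0.350/0.144, so δ = 67.6°.
Dip direction = azimuth of (n_x, n_y) = atan2(-0.067, -0.343) = 191°.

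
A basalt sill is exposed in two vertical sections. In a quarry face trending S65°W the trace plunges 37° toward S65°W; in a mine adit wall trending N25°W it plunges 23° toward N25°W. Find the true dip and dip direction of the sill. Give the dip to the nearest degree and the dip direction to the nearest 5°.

true dip 41°, dip direction 275°

The two traces are lines in the plane: v₁ = (sin 245°·cos 37°, cos 245°·cos 37°, −sin 37°), v₂ = (sin 335°·cos 23°, cos 335°·cos 23°, −sin 23°).
The plane normal is n = v₁ × v₂ ∝ (-0.634, 0.049, 0.735).
True dip = arccos(n_z / |n|) = arccos(0.7564) = 40.9°.
Dip direction = atan2(-0.634, 0.049) = 274° (azimuth of n's horizontal projection).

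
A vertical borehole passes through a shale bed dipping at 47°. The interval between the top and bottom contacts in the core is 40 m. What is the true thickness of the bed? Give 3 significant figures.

True thickness t = h · cos(dip) = 40 × cos 47°
t = 40 × 0.6820 = 27.280 m

27.3 m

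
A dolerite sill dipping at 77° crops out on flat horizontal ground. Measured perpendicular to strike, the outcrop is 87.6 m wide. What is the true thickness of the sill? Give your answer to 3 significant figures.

True thickness t = w · sin(dip) = 87.6 × sin 77°
t = 87.6 × 0.9744 = 85.355 m

85.4 m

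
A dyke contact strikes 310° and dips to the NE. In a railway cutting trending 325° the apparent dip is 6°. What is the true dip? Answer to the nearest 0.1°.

β = acute angle between strike 310° and section 325° = 15°.
tan(true dip) = tan 6° / sin 15° = 0.4061
true dip = arctan 0.4061 = 22.10°

22.1°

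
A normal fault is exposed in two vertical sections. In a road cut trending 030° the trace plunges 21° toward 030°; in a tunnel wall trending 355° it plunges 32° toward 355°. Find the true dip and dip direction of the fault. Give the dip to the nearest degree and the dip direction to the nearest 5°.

The two traces are lines in the plane: v₁ = (sin 30°·cos 21°, cos 30°·cos 21°, −sin 21°), v₂ = (sin 355°·cos 32°, cos 355°·cos 32°, −sin 32°).
n = v₁ × v₂ = (-0.126, 0.274, 0.454) (taken with n_z > 0).
Dip δ = arctan(|n_h|/n_z) = arctan(0.301/0.454) = 33.6°.
The horizontal component of n points toward azimuth atan2(n_x, n_y) = 335°, the dip direction.

true dip 34°, dip direction 335°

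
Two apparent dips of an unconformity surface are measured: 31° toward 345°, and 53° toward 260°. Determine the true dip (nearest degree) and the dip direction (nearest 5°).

true dip 55°, dip direction 280°

Each apparent-dip line lies in the plane. As unit vectors (x east, y north, z up), v₁ plunges 31°→345° and v₂ plunges 53°→260°.
Cross product v₁ × v₂ gives the pole to the plane: n ∝ (-0.715, 0.128, 0.514).
True dip = arccos(n_z / |n|) = arccos(0.5775) = 54.7°.
Dip direction = atan2(-0.715, 0.128) = 280° (azimuth of n's horizontal projection).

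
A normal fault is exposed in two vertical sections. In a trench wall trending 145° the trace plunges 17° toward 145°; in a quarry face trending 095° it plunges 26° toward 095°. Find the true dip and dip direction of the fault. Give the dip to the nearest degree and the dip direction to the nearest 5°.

Represent each trace as a vector plunging at its apparent dip toward its trend (east-north-up frame): v₁ = (0.549, -0.783, -0.292), v₂ = (0.895, -0.078, -0.438).
n = v₁ × v₂ = (0.320, -0.021, 0.658) (taken with n_z > 0).
Dip δ = arctan(|n_h|/n_z) = arctan(0.321/0.658) = 26.0°.
Dip direction = atan2(0.320, -0.021) = 94° (azimuth of n's horizontal projection).

true dip 26°, dip direction 095°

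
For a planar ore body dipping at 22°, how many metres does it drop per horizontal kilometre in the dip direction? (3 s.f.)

drop per km = 1000 × tan 22° = 1000 × 0.4040

404 m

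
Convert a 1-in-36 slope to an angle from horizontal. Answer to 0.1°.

tan θ = 1/36 = 0.0278
θ = arctan(0.0278) = 1.59°

1.6°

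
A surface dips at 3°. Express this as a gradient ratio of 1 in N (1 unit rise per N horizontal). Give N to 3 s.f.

1 in 19.1

1 : N means tan θ = 1/N, so N = 1/tan 3° = 1/0.0524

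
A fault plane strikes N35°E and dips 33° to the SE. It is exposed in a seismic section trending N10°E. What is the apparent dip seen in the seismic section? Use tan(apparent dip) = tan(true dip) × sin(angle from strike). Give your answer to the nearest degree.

Angle between strike (N35°E) and section (N10°E): β = 25°.
tan(apparent dip) = tan 33° · sin 25° = 0.2745
apparent dip = arctan 0.2745 = 15.35°

15°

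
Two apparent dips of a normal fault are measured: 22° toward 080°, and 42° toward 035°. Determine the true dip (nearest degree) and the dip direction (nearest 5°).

true dip 44°, dip direction 015°

The two traces are lines in the plane: v₁ = (sin 80°·cos 22°, cos 80°·cos 22°, −sin 22°), v₂ = (sin 35°·cos 42°, cos 35°·cos 42°, −sin 42°).
n = v₁ × v₂ = (0.120, 0.451, 0.487) (taken with n_z > 0).
Dip δ = arctan(|n_h|/n_z) = arctan(0.467/0.487) = 43.8°.
The horizontal component of n points toward azimuth atan2(n_x, n_y) = 15°, the dip direction.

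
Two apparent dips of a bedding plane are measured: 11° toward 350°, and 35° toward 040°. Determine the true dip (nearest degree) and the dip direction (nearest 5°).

true dip 38°, dip direction 065°

The two traces are lines in the plane: v₁ = (sin 350°·cos 11°, cos 350°·cos 11°, −sin 11°), v₂ = (sin 40°·cos 35°, cos 40°·cos 35°, −sin 35°).
Cross product v₁ × v₂ gives the pole to the plane: n ∝ (0.435, 0.198, 0.616).
Dip δ = arctan(|n_h|/n_z) = arctan(0.478/0.616) = 37.8°.
Dip direction = azimuth of (n_x, n_y) = atan2(0.435, 0.198) = 65°.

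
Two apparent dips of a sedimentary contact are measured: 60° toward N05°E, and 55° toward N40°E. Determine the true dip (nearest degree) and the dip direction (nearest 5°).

Each apparent-dip line lies in the plane. As unit vectors (x east, y north, z up), v₁ plunges 60°→N05°E and v₂ plunges 55°→N40°E.
The plane normal is n = v₁ × v₂ ∝ (0.027, 0.284, 0.164).
tan δ = √(n_x²+n_y²)/n_z = 0.285/0.164, so δ = 60.0°.
The horizontal component of n points toward azimuth atan2(n_x, n_y) = 6°, the dip direction.

true dip 60°, dip direction 005°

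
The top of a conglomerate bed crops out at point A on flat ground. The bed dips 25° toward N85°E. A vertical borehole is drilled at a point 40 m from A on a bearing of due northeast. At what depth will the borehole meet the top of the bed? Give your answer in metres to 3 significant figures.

The hole lies 40° from the dip direction, so the down-dip offset is 40 × cos 40° = 30.64 m.
Depth = down-dip offset × tan(dip) = 30.64 × tan 25° = 30.64 × 0.4663
Depth = 14.29 m

14.3 m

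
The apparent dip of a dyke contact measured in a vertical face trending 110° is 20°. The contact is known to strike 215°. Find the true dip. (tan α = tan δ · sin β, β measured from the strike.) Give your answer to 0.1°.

The section is 75° from the strike.
tan δ = tan α / sin β = tan 20° / sin 75° = 0.3640 / 0.9659 = 0.3768
δ = arctan(0.3768) = 20.65°

20.6°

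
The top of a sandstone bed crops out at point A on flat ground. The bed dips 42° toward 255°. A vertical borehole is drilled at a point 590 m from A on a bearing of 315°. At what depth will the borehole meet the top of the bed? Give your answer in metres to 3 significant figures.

266 m

The hole lies 60° from the dip direction, so the down-dip offset is 590 × cos 60° = 295.00 m.
Depth = down-dip offset × tan(dip) = 295.00 × tan 42° = 295.00 × 0.9004
Depth = 265.62 m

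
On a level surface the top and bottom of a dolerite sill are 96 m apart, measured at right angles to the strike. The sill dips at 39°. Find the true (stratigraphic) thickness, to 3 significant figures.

True thickness t = w · sin(dip) = 96 × sin 39°
t = 96 × 0.6293 = 60.415 m

60.4 m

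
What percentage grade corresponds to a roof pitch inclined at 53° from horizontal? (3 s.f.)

grade % = 100 × tan 53° = 100 × 1.3270

133%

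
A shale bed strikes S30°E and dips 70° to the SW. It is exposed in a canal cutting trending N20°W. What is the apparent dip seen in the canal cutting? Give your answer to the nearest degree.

26°

The section lies 10° from the strike.
tan α = tan 70° × sin 10° = 2.7475 × 0.1736 = 0.4771
apparent dip = arctan 0.4771 = 25.51°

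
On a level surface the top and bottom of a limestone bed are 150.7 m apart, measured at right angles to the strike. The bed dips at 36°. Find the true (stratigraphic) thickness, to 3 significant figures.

True thickness t = w · sin(dip) = 150.7 × sin 36°
t = 150.7 × 0.5878 = 88.579 m

88.6 m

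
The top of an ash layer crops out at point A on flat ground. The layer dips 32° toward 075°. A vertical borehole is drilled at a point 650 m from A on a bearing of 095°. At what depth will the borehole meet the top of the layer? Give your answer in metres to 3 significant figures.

The hole lies 20° from the dip direction, so the down-dip offset is 650 × cos 20° = 610.80 m.
Depth = down-dip offset × tan(dip) = 610.80 × tan 32° = 610.80 × 0.6249
Depth = 381.67 m

382 m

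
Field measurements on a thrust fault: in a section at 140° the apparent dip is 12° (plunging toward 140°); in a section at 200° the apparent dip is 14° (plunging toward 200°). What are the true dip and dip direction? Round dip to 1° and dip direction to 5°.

true dip 15°, dip direction 180°

Represent each trace as a vector plunging at its apparent dip toward its trend (east-north-up frame): v₁ = (0.629, -0.749, -0.208), v₂ = (-0.332, -0.912, -0.242).
n = v₁ × v₂ = (0.008, -0.221, 0.822) (taken with n_z > 0).
True dip = arccos(n_z / |n|) = arccos(0.9656) = 15.1°.
Dip direction = azimuth of (n_x, n_y) = atan2(0.008, -0.221) = 178°.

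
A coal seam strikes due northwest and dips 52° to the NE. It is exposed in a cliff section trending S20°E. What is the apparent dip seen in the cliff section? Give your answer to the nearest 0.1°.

28.4°

The section lies 25° from the strike.
tan(apparent dip) = tan 52° · sin 25° = 0.5409
α = arctan(0.5409) = 28.41°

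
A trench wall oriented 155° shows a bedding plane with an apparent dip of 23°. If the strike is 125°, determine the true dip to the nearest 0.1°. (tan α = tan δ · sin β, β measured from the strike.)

β = acute angle between strike 125° and section 155° = 30°.
tan(true dip) = tan 23° / sin 30° = 0.8489
δ = arctan(0.8489) = 40.33°

40.3°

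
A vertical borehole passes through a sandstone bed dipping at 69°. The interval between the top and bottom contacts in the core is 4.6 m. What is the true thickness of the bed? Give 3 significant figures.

1.65 m

True thickness t = h · cos(dip) = 4.6 × cos 69°
t = 4.6 × 0.3584 = 1.648 m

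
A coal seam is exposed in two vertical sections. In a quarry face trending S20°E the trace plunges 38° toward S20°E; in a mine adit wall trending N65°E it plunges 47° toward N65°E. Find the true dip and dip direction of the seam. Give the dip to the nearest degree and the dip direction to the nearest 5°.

true dip 54°, dip direction 105°

Each apparent-dip line lies in the plane. As unit vectors (x east, y north, z up), v₁ plunges 38°→S20°E and v₂ plunges 47°→N65°E.
Cross product v₁ × v₂ gives the pole to the plane: n ∝ (0.719, -0.183, 0.535).
tan δ = √(n_x²+n_y²)/n_z = 0.742/0.535, so δ = 54.2°.
The horizontal component of n points toward azimuth atan2(n_x, n_y) = 104°, the dip direction.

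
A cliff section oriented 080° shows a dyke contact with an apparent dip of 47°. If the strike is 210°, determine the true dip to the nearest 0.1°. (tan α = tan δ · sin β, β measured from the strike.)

54.5°

The section is 50° from the strike.
tan(true dip) = tan 47° / sin 50° = 1.3999
true dip = arctan 1.3999 = 54.46°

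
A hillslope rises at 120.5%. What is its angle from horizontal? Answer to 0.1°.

tan θ = 120.5/100 = 1.2050
θ = arctan(1.2050) = 50.31°

50.3°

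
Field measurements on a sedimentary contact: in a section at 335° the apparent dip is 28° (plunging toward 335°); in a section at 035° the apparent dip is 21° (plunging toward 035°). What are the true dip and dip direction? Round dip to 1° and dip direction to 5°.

Represent each trace as a vector plunging at its apparent dip toward its trend (east-north-up frame): v₁ = (-0.373, 0.800, -0.469), v₂ = (0.535, 0.765, -0.358).
Cross product v₁ × v₂ gives the pole to the plane: n ∝ (-0.072, 0.385, 0.714).
tan δ = √(n_x²+n_y²)/n_z = 0.392/0.714, so δ = 28.8°.
Dip direction = atan2(-0.072, 0.385) = 349° (azimuth of n's horizontal projection).

true dip 29°, dip direction 350°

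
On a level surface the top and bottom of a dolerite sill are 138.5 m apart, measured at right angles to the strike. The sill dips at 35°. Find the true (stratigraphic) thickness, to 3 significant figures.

True thickness t = w · sin(dip) = 138.5 × sin 35°
t = 138.5 × 0.5736 = 79.440 m

79.4 m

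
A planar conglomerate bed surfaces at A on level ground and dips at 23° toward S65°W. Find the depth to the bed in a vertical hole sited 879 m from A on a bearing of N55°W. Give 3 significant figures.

The hole lies 60° from the dip direction, so the down-dip offset is 879 × cos 60° = 439.50 m.
Depth = down-dip offset × tan(dip) = 439.50 × tan 23° = 439.50 × 0.4245
Depth = 186.56 m

187 m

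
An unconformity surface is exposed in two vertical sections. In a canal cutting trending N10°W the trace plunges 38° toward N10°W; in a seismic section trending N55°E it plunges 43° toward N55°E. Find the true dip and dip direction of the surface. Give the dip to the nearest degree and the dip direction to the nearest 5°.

true dip 46°, dip direction 030°

Each apparent-dip line lies in the plane. As unit vectors (x east, y north, z up), v₁ plunges 38°→N10°W and v₂ plunges 43°→N55°E.
The plane normal is n = v₁ × v₂ ∝ (0.271, 0.462, 0.522).
Dip δ = arctan(|n_h|/n_z) = arctan(0.536/0.522) = 45.7°.
Dip direction = azimuth of (n_x, n_y) = atan2(0.271, 0.462) = 30°.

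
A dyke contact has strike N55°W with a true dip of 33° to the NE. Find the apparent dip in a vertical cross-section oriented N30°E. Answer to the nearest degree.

33°

The section lies 85° from the strike.
tan(apparent dip) = tan 33° · sin 85° = 0.6469
α = arctan(0.6469) = 32.90°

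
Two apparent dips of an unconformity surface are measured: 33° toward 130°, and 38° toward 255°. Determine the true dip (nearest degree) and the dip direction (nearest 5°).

true dip 57°, dip direction 195°

The two traces are lines in the plane: v₁ = (sin 130°·cos 33°, cos 130°·cos 33°, −sin 33°), v₂ = (sin 255°·cos 38°, cos 255°·cos 38°, −sin 38°).
Cross product v₁ × v₂ gives the pole to the plane: n ∝ (-0.221, -0.810, 0.541).
tan δ = √(n_x²+n_y²)/n_z = 0.840/0.541, so δ = 57.2°.
Dip direction = atan2(-0.221, -0.810) = 195° (azimuth of n's horizontal projection).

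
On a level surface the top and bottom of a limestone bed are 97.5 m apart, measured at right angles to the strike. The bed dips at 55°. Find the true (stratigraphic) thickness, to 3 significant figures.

79.9 m

True thickness t = w · sin(dip) = 97.5 × sin 55°
t = 97.5 × 0.8192 = 79.867 m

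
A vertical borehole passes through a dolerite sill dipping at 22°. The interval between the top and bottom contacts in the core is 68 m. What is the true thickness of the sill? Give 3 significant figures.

63.0 m

True thickness t = h · cos(dip) = 68 × cos 22°
t = 68 × 0.9272 = 63.049 m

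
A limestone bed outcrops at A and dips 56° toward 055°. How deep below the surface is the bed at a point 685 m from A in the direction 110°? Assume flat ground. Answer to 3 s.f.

The hole lies 55° from the dip direction, so the down-dip offset is 685 × cos 55° = 392.90 m.
Depth = down-dip offset × tan(dip) = 392.90 × tan 56° = 392.90 × 1.4826
Depth = 582.50 m

582 m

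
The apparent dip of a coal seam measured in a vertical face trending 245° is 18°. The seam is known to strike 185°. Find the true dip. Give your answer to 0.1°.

20.6°

The section is 60° from the strike.
tan(true dip) = tan 18° / sin 60° = 0.3752
true dip = arctan 0.3752 = 20.57°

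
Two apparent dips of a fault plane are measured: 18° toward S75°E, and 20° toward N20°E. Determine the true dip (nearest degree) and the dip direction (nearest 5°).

true dip 25°, dip direction 060°

The two traces are lines in the plane: v₁ = (sin 105°·cos 18°, cos 105°·cos 18°, −sin 18°), v₂ = (sin 20°·cos 20°, cos 20°·cos 20°, −sin 20°).
The plane normal is n = v₁ × v₂ ∝ (0.357, 0.215, 0.890).
Dip δ = arctan(|n_h|/n_z) = arctan(0.417/0.890) = 25.1°.
Dip direction = atan2(0.357, 0.215) = 59° (azimuth of n's horizontal projection).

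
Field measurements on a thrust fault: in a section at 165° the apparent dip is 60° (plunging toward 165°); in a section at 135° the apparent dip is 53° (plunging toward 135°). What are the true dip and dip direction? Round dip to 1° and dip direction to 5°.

true dip 60°, dip direction 175°

Represent each trace as a vector plunging at its apparent dip toward its trend (east-north-up frame): v₁ = (0.129, -0.483, -0.866), v₂ = (0.426, -0.426, -0.799).
n = v₁ × v₂ = (0.017, -0.265, 0.150) (taken with n_z > 0).
tan δ = √(n_x²+n_y²)/n_z = 0.266/0.150, so δ = 60.5°.
The horizontal component of n points toward azimuth atan2(n_x, n_y) = 176°, the dip direction.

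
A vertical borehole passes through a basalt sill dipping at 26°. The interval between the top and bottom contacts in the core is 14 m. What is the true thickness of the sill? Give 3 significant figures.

12.6 m

True thickness t = h · cos(dip) = 14 × cos 26°
t = 14 × 0.8988 = 12.583 m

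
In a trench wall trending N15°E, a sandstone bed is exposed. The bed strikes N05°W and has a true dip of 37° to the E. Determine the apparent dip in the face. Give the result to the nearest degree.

14°

The section lies 20° from the strike.
tan(apparent dip) = tan 37° · sin 20° = 0.2577
α = arctan(0.2577) = 14.45°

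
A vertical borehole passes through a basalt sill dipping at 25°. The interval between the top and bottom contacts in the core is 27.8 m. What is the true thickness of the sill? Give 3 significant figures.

True thickness t = h · cos(dip) = 27.8 × cos 25°
t = 27.8 × 0.9063 = 25.195 m

25.2 m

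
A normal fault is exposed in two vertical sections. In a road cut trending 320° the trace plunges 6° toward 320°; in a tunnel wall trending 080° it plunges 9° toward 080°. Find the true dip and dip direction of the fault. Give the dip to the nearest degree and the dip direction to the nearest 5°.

The two traces are lines in the plane: v₁ = (sin 320°·cos 6°, cos 320°·cos 6°, −sin 6°), v₂ = (sin 80°·cos 9°, cos 80°·cos 9°, −sin 9°).
Cross product v₁ × v₂ gives the pole to the plane: n ∝ (0.101, 0.202, 0.851).
tan δ = √(n_x²+n_y²)/n_z = 0.226/0.851, so δ = 14.9°.
Dip direction = azimuth of (n_x, n_y) = atan2(0.101, 0.202) = 27°.

true dip 15°, dip direction 025°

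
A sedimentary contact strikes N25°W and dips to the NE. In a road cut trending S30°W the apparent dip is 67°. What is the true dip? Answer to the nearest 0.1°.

The section is 55° from the strike.
tan(true dip) = tan 67° / sin 55° = 2.8760
δ = arctan(2.8760) = 70.83°

70.8°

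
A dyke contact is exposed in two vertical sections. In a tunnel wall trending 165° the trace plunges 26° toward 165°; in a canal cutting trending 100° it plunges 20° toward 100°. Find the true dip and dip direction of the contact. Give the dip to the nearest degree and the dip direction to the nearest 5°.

Represent each trace as a vector plunging at its apparent dip toward its trend (east-north-up frame): v₁ = (0.233, -0.868, -0.438), v₂ = (0.925, -0.163, -0.342).
n = v₁ × v₂ = (0.225, -0.326, 0.765) (taken with n_z > 0).
tan δ = √(n_x²+n_y²)/n_z = 0.396/0.765, so δ = 27.4°.
The horizontal component of n points toward azimuth atan2(n_x, n_y) = 145°, the dip direction.

true dip 27°, dip direction 145°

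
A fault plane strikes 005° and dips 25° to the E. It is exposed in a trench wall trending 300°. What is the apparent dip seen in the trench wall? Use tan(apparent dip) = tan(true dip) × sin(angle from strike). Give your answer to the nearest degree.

The strike is 005° and the section trends 300°; the acute angle between them is β = 65°.
tan α = tan 25° × sin 65° = 0.4663 × 0.9063 = 0.4226
apparent dip = arctan 0.4226 = 22.91°

23°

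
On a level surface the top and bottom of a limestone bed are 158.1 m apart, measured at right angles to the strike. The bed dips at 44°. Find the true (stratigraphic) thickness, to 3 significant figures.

110 m

True thickness t = w · sin(dip) = 158.1 × sin 44°
t = 158.1 × 0.6947 = 109.825 m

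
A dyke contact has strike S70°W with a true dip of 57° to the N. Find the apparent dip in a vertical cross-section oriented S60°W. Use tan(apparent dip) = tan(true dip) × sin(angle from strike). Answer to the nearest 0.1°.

Angle between strike (S70°W) and section (S60°W): β = 10°.
tan α = tan 57° × sin 10° = 1.5399 × 0.1736 = 0.2674
α = arctan(0.2674) = 14.97°

15.0°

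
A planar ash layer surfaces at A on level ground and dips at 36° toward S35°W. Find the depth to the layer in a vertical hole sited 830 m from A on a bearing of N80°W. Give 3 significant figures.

255 m

The hole lies 65° from the dip direction, so the down-dip offset is 830 × cos 65° = 350.77 m.
Depth = down-dip offset × tan(dip) = 350.77 × tan 36° = 350.77 × 0.7265
Depth = 254.85 m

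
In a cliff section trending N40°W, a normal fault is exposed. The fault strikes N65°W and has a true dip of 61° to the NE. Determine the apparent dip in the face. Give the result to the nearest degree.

37°

Angle between strike (N65°W) and section (N40°W): β = 25°.
tan(apparent dip) = tan 61° · sin 25° = 0.7624
apparent dip = arctan 0.7624 = 37.32°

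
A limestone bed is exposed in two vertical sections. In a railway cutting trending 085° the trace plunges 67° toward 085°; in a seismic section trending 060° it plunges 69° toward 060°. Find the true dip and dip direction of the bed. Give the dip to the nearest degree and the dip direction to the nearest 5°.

The two traces are lines in the plane: v₁ = (sin 85°·cos 67°, cos 85°·cos 67°, −sin 67°), v₂ = (sin 60°·cos 69°, cos 60°·cos 69°, −sin 69°).
Cross product v₁ × v₂ gives the pole to the plane: n ∝ (0.133, 0.078, 0.059).
Dip δ = arctan(|n_h|/n_z) = arctan(0.154/0.059) = 69.0°.
Dip direction = atan2(0.133, 0.078) = 60° (azimuth of n's horizontal projection).

true dip 69°, dip direction 060°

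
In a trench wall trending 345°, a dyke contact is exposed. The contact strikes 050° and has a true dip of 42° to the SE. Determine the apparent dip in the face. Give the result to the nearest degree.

The section lies 65° from the strike.
tan(apparent dip) = tan 42° · sin 65° = 0.8160
apparent dip = arctan 0.8160 = 39.22°

39°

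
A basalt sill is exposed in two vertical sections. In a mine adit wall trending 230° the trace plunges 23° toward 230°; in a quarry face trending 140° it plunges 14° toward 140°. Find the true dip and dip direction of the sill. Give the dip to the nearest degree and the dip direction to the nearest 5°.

The two traces are lines in the plane: v₁ = (sin 230°·cos 23°, cos 230°·cos 23°, −sin 23°), v₂ = (sin 140°·cos 14°, cos 140°·cos 14°, −sin 14°).
Cross product v₁ × v₂ gives the pole to the plane: n ∝ (-0.147, -0.414, 0.893).
Dip δ = arctan(|n_h|/n_z) = arctan(0.440/0.893) = 26.2°.
Dip direction = atan2(-0.147, -0.414) = 200° (azimuth of n's horizontal projection).

true dip 26°, dip direction 200°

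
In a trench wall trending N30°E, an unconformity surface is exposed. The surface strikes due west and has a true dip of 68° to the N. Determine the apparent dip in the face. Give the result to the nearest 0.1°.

65.0°

The strike is due west and the section trends N30°E; the acute angle between them is β = 60°.
tan(apparent dip) = tan 68° · sin 60° = 2.1435
α = arctan(2.1435) = 64.99°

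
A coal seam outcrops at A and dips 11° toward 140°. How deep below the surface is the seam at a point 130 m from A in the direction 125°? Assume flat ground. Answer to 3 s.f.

24.4 m

The hole lies 15° from the dip direction, so the down-dip offset is 130 × cos 15° = 125.57 m.
Depth = down-dip offset × tan(dip) = 125.57 × tan 11° = 125.57 × 0.1944
Depth = 24.41 m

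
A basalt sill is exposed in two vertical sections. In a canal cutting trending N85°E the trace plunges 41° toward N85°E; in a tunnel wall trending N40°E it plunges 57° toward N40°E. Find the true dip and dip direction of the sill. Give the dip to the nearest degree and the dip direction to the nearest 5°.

true dip 58°, dip direction 030°

Represent each trace as a vector plunging at its apparent dip toward its trend (east-north-up frame): v₁ = (0.752, 0.066, -0.656), v₂ = (0.350, 0.417, -0.839).
Cross product v₁ × v₂ gives the pole to the plane: n ∝ (0.219, 0.401, 0.291).
True dip = arccos(n_z / |n|) = arccos(0.5370) = 57.5°.
Dip direction = azimuth of (n_x, n_y) = atan2(0.219, 0.401) = 29°.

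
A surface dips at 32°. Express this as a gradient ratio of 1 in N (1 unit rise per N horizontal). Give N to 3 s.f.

1 : N means tan θ = 1/N, so N = 1/tan 32° = 1/0.6249

1 in 1.60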